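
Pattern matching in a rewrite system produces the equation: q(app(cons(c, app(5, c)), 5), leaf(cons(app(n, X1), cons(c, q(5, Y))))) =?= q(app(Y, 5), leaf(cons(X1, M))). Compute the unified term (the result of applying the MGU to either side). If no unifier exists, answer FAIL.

FAIL

Decompose q/2: app(cons(c, app(5, c)), 5) =?= app(Y, 5),  leaf(cons(app(n, X1), cons(c, q(5, Y)))) =?= leaf(cons(X1, M)).
Decompose app/2: cons(c, app(5, c)) =?= Y,  5 =?= 5.
Bind Y := cons(c, app(5, c)); substituting into the one remaining equation that mentions Y gives: leaf(cons(app(n, X1), cons(c, q(5, cons(c, app(5, c)))))) =?= leaf(cons(X1, M)).
Delete trivial equation 5 =?= 5.
Decompose leaf/1: cons(app(n, X1), cons(c, q(5, cons(c, app(5, c))))) =?= cons(X1, M).
Decompose cons/2: app(n, X1) =?= X1,  cons(c, q(5, cons(c, app(5, c)))) =?= M.
Occurs check fails: X1 occurs in app(n, X1); the equation X1 =?= app(n, X1) has no finite solution.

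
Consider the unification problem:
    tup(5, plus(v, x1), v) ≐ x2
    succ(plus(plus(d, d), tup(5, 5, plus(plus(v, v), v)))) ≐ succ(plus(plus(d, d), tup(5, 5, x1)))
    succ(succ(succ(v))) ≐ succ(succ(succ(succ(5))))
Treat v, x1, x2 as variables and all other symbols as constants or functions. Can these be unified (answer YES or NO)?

YES

Bind x2 := tup(5, plus(v, x1), v); no other remaining equation mentions x2.
Decompose succ/1: plus(plus(d, d), tup(5, 5, plus(plus(v, v), v))) ≐ plus(plus(d, d), tup(5, 5, x1)).
Decompose plus/2: plus(d, d) ≐ plus(d, d),  tup(5, 5, plus(plus(v, v), v)) ≐ tup(5, 5, x1).
Delete trivial equation plus(d, d) ≐ plus(d, d).
Decompose tup/3: 5 ≐ 5,  5 ≐ 5,  plus(plus(v, v), v) ≐ x1.
Delete trivial equation 5 ≐ 5.
Delete trivial equation 5 ≐ 5.
Bind x1 := plus(plus(v, v), v); no other remaining equation mentions x1. Substituting into the earlier binding gives x2 := tup(5, plus(v, plus(plus(v, v), v)), v).
Decompose succ/1: succ(succ(v)) ≐ succ(succ(succ(5))).
Decompose succ/1: succ(v) ≐ succ(succ(5)).
Decompose succ/1: v ≐ succ(5).
Bind v := succ(5). Substituting into the earlier bindings gives x2 := tup(5, plus(succ(5), plus(plus(succ(5), succ(5)), succ(5))), succ(5)), x1 := plus(plus(succ(5), succ(5)), succ(5)).
No equations remain and no clash or occurs-check failure arose, so a unifier exists.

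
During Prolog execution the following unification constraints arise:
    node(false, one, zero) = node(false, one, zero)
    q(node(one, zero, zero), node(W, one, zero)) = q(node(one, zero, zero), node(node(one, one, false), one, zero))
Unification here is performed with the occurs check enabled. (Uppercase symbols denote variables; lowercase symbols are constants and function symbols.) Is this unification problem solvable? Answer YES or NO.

YES

Delete trivial equation node(false, one, zero) = node(false, one, zero).
Decompose q/2: node(one, zero, zero) = node(one, zero, zero),  node(W, one, zero) = node(node(one, one, false), one, zero).
Delete trivial equation node(one, zero, zero) = node(one, zero, zero).
Decompose node/3: W = node(one, one, false),  one = one,  zero = zero.
Bind W := node(one, one, false); no other remaining equation mentions W.
Delete trivial equation one = one.
Delete trivial equation zero = zero.
No equations remain and no clash or occurs-check failure arose, so a unifier exists.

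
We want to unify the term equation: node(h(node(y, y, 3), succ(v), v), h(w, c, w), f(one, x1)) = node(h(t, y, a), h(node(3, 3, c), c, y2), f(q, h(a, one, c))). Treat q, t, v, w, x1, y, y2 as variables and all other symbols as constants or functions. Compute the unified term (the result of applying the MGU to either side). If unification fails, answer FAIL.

node(h(node(succ(a), succ(a), 3), succ(a), a), h(node(3, 3, c), c, node(3, 3, c)), f(one, h(a, one, c)))

Decompose node/3: h(node(y, y, 3), succ(v), v) = h(t, y, a),  h(w, c, w) = h(node(3, 3, c), c, y2),  f(one, x1) = f(q, h(a, one, c)).
Decompose h/3: node(y, y, 3) = t,  succ(v) = y,  v = a.
Bind t := node(y, y, 3); no other remaining equation mentions t.
Bind y := succ(v); no other remaining equation mentions y. Substituting into the earlier binding gives t := node(succ(v), succ(v), 3).
Bind v := a; no other remaining equation mentions v. Substituting into the earlier bindings gives t := node(succ(a), succ(a), 3), y := succ(a).
Decompose h/3: w = node(3, 3, c),  c = c,  w = y2.
Bind w := node(3, 3, c); substituting into the one remaining equation that mentions w gives: node(3, 3, c) = y2.
Delete trivial equation c = c.
Bind y2 := node(3, 3, c); no other remaining equation mentions y2.
Decompose f/2: one = q,  x1 = h(a, one, c).
Bind q := one; no other remaining equation mentions q.
Bind x1 := h(a, one, c).
Applying the MGU to either side gives node(h(node(succ(a), succ(a), 3), succ(a), a), h(node(3, 3, c), c, node(3, 3, c)), f(one, h(a, one, c))).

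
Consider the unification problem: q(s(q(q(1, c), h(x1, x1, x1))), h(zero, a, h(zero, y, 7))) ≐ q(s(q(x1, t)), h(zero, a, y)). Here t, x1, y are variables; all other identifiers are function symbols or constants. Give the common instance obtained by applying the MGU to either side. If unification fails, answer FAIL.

Decompose q/2: s(q(q(1, c), h(x1, x1, x1))) ≐ s(q(x1, t)),  h(zero, a, h(zero, y, 7)) ≐ h(zero, a, y).
Decompose s/1: q(q(1, c), h(x1, x1, x1)) ≐ q(x1, t).
Decompose q/2: q(1, c) ≐ x1,  h(x1, x1, x1) ≐ t.
Bind x1 := q(1, c); substituting into the one remaining equation that mentions x1 gives: h(q(1, c), q(1, c), q(1, c)) ≐ t.
Bind t := h(q(1, c), q(1, c), q(1, c)); no other remaining equation mentions t.
Decompose h/3: zero ≐ zero,  a ≐ a,  h(zero, y, 7) ≐ y.
Delete trivial equation zero ≐ zero.
Delete trivial equation a ≐ a.
Occurs check fails: y occurs in h(zero, y, 7); the equation y ≐ h(zero, y, 7) has no finite solution.

FAIL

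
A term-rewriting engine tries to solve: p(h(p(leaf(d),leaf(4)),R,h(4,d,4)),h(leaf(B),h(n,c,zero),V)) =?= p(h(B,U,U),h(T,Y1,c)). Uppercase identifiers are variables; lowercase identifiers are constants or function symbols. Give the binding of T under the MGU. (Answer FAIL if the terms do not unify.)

Decompose p/2: h(p(leaf(d),leaf(4)),R,h(4,d,4)) =?= h(B,U,U),  h(leaf(B),h(n,c,zero),V) =?= h(T,Y1,c).
Decompose h/3: p(leaf(d),leaf(4)) =?= B,  R =?= U,  h(4,d,4) =?= U.
Bind B := p(leaf(d),leaf(4)); substituting into the one remaining equation that mentions B gives: h(leaf(p(leaf(d),leaf(4))),h(n,c,zero),V) =?= h(T,Y1,c).
Bind R := U; no other remaining equation mentions R.
Bind U := h(4,d,4); no other remaining equation mentions U. Substituting into the earlier binding gives R := h(4,d,4).
Decompose h/3: leaf(p(leaf(d),leaf(4))) =?= T,  h(n,c,zero) =?= Y1,  V =?= c.
Bind T := leaf(p(leaf(d),leaf(4))); no other remaining equation mentions T.
Bind Y1 := h(n,c,zero); no other remaining equation mentions Y1.
Bind V := c.
MGU = { B ↦ p(leaf(d),leaf(4)), R ↦ h(4,d,4), U ↦ h(4,d,4), T ↦ leaf(p(leaf(d),leaf(4))), Y1 ↦ h(n,c,zero), V ↦ c }, so T ↦ leaf(p(leaf(d),leaf(4))).

leaf(p(leaf(d),leaf(4)))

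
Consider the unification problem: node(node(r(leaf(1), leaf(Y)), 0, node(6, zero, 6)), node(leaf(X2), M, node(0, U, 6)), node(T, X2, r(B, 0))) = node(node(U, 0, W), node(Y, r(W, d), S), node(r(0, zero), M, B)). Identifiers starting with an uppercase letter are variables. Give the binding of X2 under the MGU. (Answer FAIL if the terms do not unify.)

FAIL

Decompose node/3: node(r(leaf(1), leaf(Y)), 0, node(6, zero, 6)) = node(U, 0, W),  node(leaf(X2), M, node(0, U, 6)) = node(Y, r(W, d), S),  node(T, X2, r(B, 0)) = node(r(0, zero), M, B).
Decompose node/3: r(leaf(1), leaf(Y)) = U,  0 = 0,  node(6, zero, 6) = W.
Bind U := r(leaf(1), leaf(Y)); substituting into the one remaining equation that mentions U gives: node(leaf(X2), M, node(0, r(leaf(1), leaf(Y)), 6)) = node(Y, r(W, d), S).
Delete trivial equation 0 = 0.
Bind W := node(6, zero, 6); substituting into the one remaining equation that mentions W gives: node(leaf(X2), M, node(0, r(leaf(1), leaf(Y)), 6)) = node(Y, r(node(6, zero, 6), d), S).
Decompose node/3: leaf(X2) = Y,  M = r(node(6, zero, 6), d),  node(0, r(leaf(1), leaf(Y)), 6) = S.
Bind Y := leaf(X2); substituting into the one remaining equation that mentions Y gives: node(0, r(leaf(1), leaf(leaf(X2))), 6) = S. Substituting into the earlier binding gives U := r(leaf(1), leaf(leaf(X2))).
Bind M := r(node(6, zero, 6), d); substituting into the one remaining equation that mentions M gives: node(T, X2, r(B, 0)) = node(r(0, zero), r(node(6, zero, 6), d), B).
Bind S := node(0, r(leaf(1), leaf(leaf(X2))), 6); no other remaining equation mentions S.
Decompose node/3: T = r(0, zero),  X2 = r(node(6, zero, 6), d),  r(B, 0) = B.
Bind T := r(0, zero); no other remaining equation mentions T.
Bind X2 := r(node(6, zero, 6), d); no other remaining equation mentions X2. Substituting into the earlier bindings gives U := r(leaf(1), leaf(leaf(r(node(6, zero, 6), d)))), Y := leaf(r(node(6, zero, 6), d)), S := node(0, r(leaf(1), leaf(leaf(r(node(6, zero, 6), d)))), 6).
Occurs check fails: B occurs in r(B, 0); the equation B = r(B, 0) has no finite solution.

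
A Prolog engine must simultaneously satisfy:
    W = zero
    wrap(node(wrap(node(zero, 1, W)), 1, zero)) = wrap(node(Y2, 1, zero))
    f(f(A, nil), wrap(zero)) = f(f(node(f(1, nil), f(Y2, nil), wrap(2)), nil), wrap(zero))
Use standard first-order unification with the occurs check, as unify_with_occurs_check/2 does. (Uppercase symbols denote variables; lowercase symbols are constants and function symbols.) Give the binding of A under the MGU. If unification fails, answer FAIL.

node(f(1, nil), f(wrap(node(zero, 1, zero)), nil), wrap(2))

Bind W := zero; substituting into the one remaining equation that mentions W gives: wrap(node(wrap(node(zero, 1, zero)), 1, zero)) = wrap(node(Y2, 1, zero)).
Decompose wrap/1: node(wrap(node(zero, 1, zero)), 1, zero) = node(Y2, 1, zero).
Decompose node/3: wrap(node(zero, 1, zero)) = Y2,  1 = 1,  zero = zero.
Bind Y2 := wrap(node(zero, 1, zero)); substituting into the one remaining equation that mentions Y2 gives: f(f(A, nil), wrap(zero)) = f(f(node(f(1, nil), f(wrap(node(zero, 1, zero)), nil), wrap(2)), nil), wrap(zero)).
Delete trivial equation 1 = 1.
Delete trivial equation zero = zero.
Decompose f/2: f(A, nil) = f(node(f(1, nil), f(wrap(node(zero, 1, zero)), nil), wrap(2)), nil),  wrap(zero) = wrap(zero).
Decompose f/2: A = node(f(1, nil), f(wrap(node(zero, 1, zero)), nil), wrap(2)),  nil = nil.
Bind A := node(f(1, nil), f(wrap(node(zero, 1, zero)), nil), wrap(2)); no other remaining equation mentions A.
Delete trivial equation nil = nil.
Delete trivial equation wrap(zero) = wrap(zero).
MGU = { W = zero, Y2 = wrap(node(zero, 1, zero)), A = node(f(1, nil), f(wrap(node(zero, 1, zero)), nil), wrap(2)) }, so A = node(f(1, nil), f(wrap(node(zero, 1, zero)), nil), wrap(2)).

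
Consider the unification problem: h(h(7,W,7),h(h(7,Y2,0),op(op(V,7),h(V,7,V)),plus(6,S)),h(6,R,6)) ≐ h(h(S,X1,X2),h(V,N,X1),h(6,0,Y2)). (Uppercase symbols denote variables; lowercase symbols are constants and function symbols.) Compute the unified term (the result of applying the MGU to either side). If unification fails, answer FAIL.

h(h(7,plus(6,7),7),h(h(7,6,0),op(op(h(7,6,0),7),h(h(7,6,0),7,h(7,6,0))),plus(6,7)),h(6,0,6))

Decompose h/3: h(7,W,7) ≐ h(S,X1,X2),  h(h(7,Y2,0),op(op(V,7),h(V,7,V)),plus(6,S)) ≐ h(V,N,X1),  h(6,R,6) ≐ h(6,0,Y2).
Decompose h/3: 7 ≐ S,  W ≐ X1,  7 ≐ X2.
Bind S := 7; substituting into the one remaining equation that mentions S gives: h(h(7,Y2,0),op(op(V,7),h(V,7,V)),plus(6,7)) ≐ h(V,N,X1).
Bind W := X1; no other remaining equation mentions W.
Bind X2 := 7; no other remaining equation mentions X2.
Decompose h/3: h(7,Y2,0) ≐ V,  op(op(V,7),h(V,7,V)) ≐ N,  plus(6,7) ≐ X1.
Bind V := h(7,Y2,0); substituting into the one remaining equation that mentions V gives: op(op(h(7,Y2,0),7),h(h(7,Y2,0),7,h(7,Y2,0))) ≐ N.
Bind N := op(op(h(7,Y2,0),7),h(h(7,Y2,0),7,h(7,Y2,0))); no other remaining equation mentions N.
Bind X1 := plus(6,7); no other remaining equation mentions X1. Substituting into the earlier binding gives W := plus(6,7).
Decompose h/3: 6 ≐ 6,  R ≐ 0,  6 ≐ Y2.
Delete trivial equation 6 ≐ 6.
Bind R := 0; no other remaining equation mentions R.
Bind Y2 := 6. Substituting into the earlier bindings gives V := h(7,6,0), N := op(op(h(7,6,0),7),h(h(7,6,0),7,h(7,6,0))).
Applying the MGU to either side gives h(h(7,plus(6,7),7),h(h(7,6,0),op(op(h(7,6,0),7),h(h(7,6,0),7,h(7,6,0))),plus(6,7)),h(6,0,6)).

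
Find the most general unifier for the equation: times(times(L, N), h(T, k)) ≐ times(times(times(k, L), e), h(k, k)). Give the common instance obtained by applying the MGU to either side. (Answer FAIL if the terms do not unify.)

FAIL

Decompose times/2: times(L, N) ≐ times(times(k, L), e),  h(T, k) ≐ h(k, k).
Decompose times/2: L ≐ times(k, L),  N ≐ e.
Occurs check fails: L occurs in times(k, L); the equation L ≐ times(k, L) has no finite solution.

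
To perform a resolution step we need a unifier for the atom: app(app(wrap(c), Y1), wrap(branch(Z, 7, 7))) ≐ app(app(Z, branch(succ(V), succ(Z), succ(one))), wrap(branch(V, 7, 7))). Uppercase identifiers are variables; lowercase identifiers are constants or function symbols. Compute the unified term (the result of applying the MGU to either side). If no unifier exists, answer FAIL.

app(app(wrap(c), branch(succ(wrap(c)), succ(wrap(c)), succ(one))), wrap(branch(wrap(c), 7, 7)))

Decompose app/2: app(wrap(c), Y1) ≐ app(Z, branch(succ(V), succ(Z), succ(one))),  wrap(branch(Z, 7, 7)) ≐ wrap(branch(V, 7, 7)).
Decompose app/2: wrap(c) ≐ Z,  Y1 ≐ branch(succ(V), succ(Z), succ(one)).
Bind Z := wrap(c); substituting into the remaining equations gives: Y1 ≐ branch(succ(V), succ(wrap(c)), succ(one)),  wrap(branch(wrap(c), 7, 7)) ≐ wrap(branch(V, 7, 7)).
Bind Y1 := branch(succ(V), succ(wrap(c)), succ(one)); no other remaining equation mentions Y1.
Decompose wrap/1: branch(wrap(c), 7, 7) ≐ branch(V, 7, 7).
Decompose branch/3: wrap(c) ≐ V,  7 ≐ 7,  7 ≐ 7.
Bind V := wrap(c); no other remaining equation mentions V. Substituting into the earlier binding gives Y1 := branch(succ(wrap(c)), succ(wrap(c)), succ(one)).
Delete trivial equation 7 ≐ 7.
Delete trivial equation 7 ≐ 7.
Applying the MGU to either side gives app(app(wrap(c), branch(succ(wrap(c)), succ(wrap(c)), succ(one))), wrap(branch(wrap(c), 7, 7))).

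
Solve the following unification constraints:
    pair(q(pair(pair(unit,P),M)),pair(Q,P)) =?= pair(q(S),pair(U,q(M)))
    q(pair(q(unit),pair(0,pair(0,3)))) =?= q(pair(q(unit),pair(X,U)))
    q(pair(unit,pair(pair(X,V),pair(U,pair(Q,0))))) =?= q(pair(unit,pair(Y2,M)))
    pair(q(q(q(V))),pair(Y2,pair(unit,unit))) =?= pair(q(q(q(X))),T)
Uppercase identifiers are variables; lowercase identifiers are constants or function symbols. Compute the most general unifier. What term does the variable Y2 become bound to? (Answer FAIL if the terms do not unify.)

Decompose pair/2: q(pair(pair(unit,P),M)) =?= q(S),  pair(Q,P) =?= pair(U,q(M)).
Decompose q/1: pair(pair(unit,P),M) =?= S.
Bind S := pair(pair(unit,P),M); no other remaining equation mentions S.
Decompose pair/2: Q =?= U,  P =?= q(M).
Bind Q := U; substituting into the one remaining equation that mentions Q gives: q(pair(unit,pair(pair(X,V),pair(U,pair(U,0))))) =?= q(pair(unit,pair(Y2,M))).
Bind P := q(M); no other remaining equation mentions P. Substituting into the earlier binding gives S := pair(pair(unit,q(M)),M).
Decompose q/1: pair(q(unit),pair(0,pair(0,3))) =?= pair(q(unit),pair(X,U)).
Decompose pair/2: q(unit) =?= q(unit),  pair(0,pair(0,3)) =?= pair(X,U).
Delete trivial equation q(unit) =?= q(unit).
Decompose pair/2: 0 =?= X,  pair(0,3) =?= U.
Bind X := 0; substituting into the 2 remaining equations that mention X gives: q(pair(unit,pair(pair(0,V),pair(U,pair(U,0))))) =?= q(pair(unit,pair(Y2,M))),  pair(q(q(q(V))),pair(Y2,pair(unit,unit))) =?= pair(q(q(q(0))),T).
Bind U := pair(0,3); substituting into the one remaining equation that mentions U gives: q(pair(unit,pair(pair(0,V),pair(pair(0,3),pair(pair(0,3),0))))) =?= q(pair(unit,pair(Y2,M))). Substituting into the earlier binding gives Q := pair(0,3).
Decompose q/1: pair(unit,pair(pair(0,V),pair(pair(0,3),pair(pair(0,3),0)))) =?= pair(unit,pair(Y2,M)).
Decompose pair/2: unit =?= unit,  pair(pair(0,V),pair(pair(0,3),pair(pair(0,3),0))) =?= pair(Y2,M).
Delete trivial equation unit =?= unit.
Decompose pair/2: pair(0,V) =?= Y2,  pair(pair(0,3),pair(pair(0,3),0)) =?= M.
Bind Y2 := pair(0,V); substituting into the one remaining equation that mentions Y2 gives: pair(q(q(q(V))),pair(pair(0,V),pair(unit,unit))) =?= pair(q(q(q(0))),T).
Bind M := pair(pair(0,3),pair(pair(0,3),0)); no other remaining equation mentions M. Substituting into the earlier bindings gives S := pair(pair(unit,q(pair(pair(0,3),pair(pair(0,3),0)))),pair(pair(0,3),pair(pair(0,3),0))), P := q(pair(pair(0,3),pair(pair(0,3),0))).
Decompose pair/2: q(q(q(V))) =?= q(q(q(0))),  pair(pair(0,V),pair(unit,unit)) =?= T.
Decompose q/1: q(q(V)) =?= q(q(0)).
Decompose q/1: q(V) =?= q(0).
Decompose q/1: V =?= 0.
Bind V := 0; substituting into the remaining equation gives: pair(pair(0,0),pair(unit,unit)) =?= T. Substituting into the earlier binding gives Y2 := pair(0,0).
Bind T := pair(pair(0,0),pair(unit,unit)).
MGU = { S := pair(pair(unit,q(pair(pair(0,3),pair(pair(0,3),0)))),pair(pair(0,3),pair(pair(0,3),0))), Q := pair(0,3), P := q(pair(pair(0,3),pair(pair(0,3),0))), X := 0, U := pair(0,3), Y2 := pair(0,0), M := pair(pair(0,3),pair(pair(0,3),0)), V := 0, T := pair(pair(0,0),pair(unit,unit)) }, so Y2 := pair(0,0).

pair(0,0)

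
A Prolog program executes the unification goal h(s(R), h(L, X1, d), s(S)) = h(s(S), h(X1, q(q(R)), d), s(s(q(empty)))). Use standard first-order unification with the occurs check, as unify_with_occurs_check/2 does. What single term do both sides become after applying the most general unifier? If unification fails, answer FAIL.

Decompose h/3: s(R) = s(S),  h(L, X1, d) = h(X1, q(q(R)), d),  s(S) = s(s(q(empty))).
Decompose s/1: R = S.
Bind R := S; substituting into the one remaining equation that mentions R gives: h(L, X1, d) = h(X1, q(q(S)), d).
Decompose h/3: L = X1,  X1 = q(q(S)),  d = d.
Bind L := X1; no other remaining equation mentions L.
Bind X1 := q(q(S)); no other remaining equation mentions X1. Substituting into the earlier binding gives L := q(q(S)).
Delete trivial equation d = d.
Decompose s/1: S = s(q(empty)).
Bind S := s(q(empty)). Substituting into the earlier bindings gives R := s(q(empty)), L := q(q(s(q(empty)))), X1 := q(q(s(q(empty)))).
Applying the MGU to either side gives h(s(s(q(empty))), h(q(q(s(q(empty)))), q(q(s(q(empty)))), d), s(s(q(empty)))).

h(s(s(q(empty))), h(q(q(s(q(empty)))), q(q(s(q(empty)))), d), s(s(q(empty))))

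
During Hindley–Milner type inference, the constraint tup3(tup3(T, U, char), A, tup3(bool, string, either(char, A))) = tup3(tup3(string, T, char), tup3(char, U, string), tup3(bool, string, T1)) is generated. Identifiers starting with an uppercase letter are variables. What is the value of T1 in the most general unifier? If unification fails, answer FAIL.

Decompose tup3/3: tup3(T, U, char) = tup3(string, T, char),  A = tup3(char, U, string),  tup3(bool, string, either(char, A)) = tup3(bool, string, T1).
Decompose tup3/3: T = string,  U = T,  char = char.
Bind T := string; substituting into the one remaining equation that mentions T gives: U = string.
Bind U := string; substituting into the one remaining equation that mentions U gives: A = tup3(char, string, string).
Delete trivial equation char = char.
Bind A := tup3(char, string, string); substituting into the remaining equation gives: tup3(bool, string, either(char, tup3(char, string, string))) = tup3(bool, string, T1).
Decompose tup3/3: bool = bool,  string = string,  either(char, tup3(char, string, string)) = T1.
Delete trivial equation bool = bool.
Delete trivial equation string = string.
Bind T1 := either(char, tup3(char, string, string)).
MGU = { T -> string, U -> string, A -> tup3(char, string, string), T1 -> either(char, tup3(char, string, string)) }, so T1 -> either(char, tup3(char, string, string)).

either(char, tup3(char, string, string))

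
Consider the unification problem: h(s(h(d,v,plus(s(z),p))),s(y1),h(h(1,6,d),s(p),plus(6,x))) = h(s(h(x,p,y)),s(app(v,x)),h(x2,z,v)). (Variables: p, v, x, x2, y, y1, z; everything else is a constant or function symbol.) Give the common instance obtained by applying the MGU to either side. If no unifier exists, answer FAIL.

h(s(h(d,plus(6,d),plus(s(s(plus(6,d))),plus(6,d)))),s(app(plus(6,d),d)),h(h(1,6,d),s(plus(6,d)),plus(6,d)))

Decompose h/3: s(h(d,v,plus(s(z),p))) = s(h(x,p,y)),  s(y1) = s(app(v,x)),  h(h(1,6,d),s(p),plus(6,x)) = h(x2,z,v).
Decompose s/1: h(d,v,plus(s(z),p)) = h(x,p,y).
Decompose h/3: d = x,  v = p,  plus(s(z),p) = y.
Bind x := d; substituting into the 2 remaining equations that mention x gives: s(y1) = s(app(v,d)),  h(h(1,6,d),s(p),plus(6,d)) = h(x2,z,v).
Bind v := p; substituting into the 2 remaining equations that mention v gives: s(y1) = s(app(p,d)),  h(h(1,6,d),s(p),plus(6,d)) = h(x2,z,p).
Bind y := plus(s(z),p); no other remaining equation mentions y.
Decompose s/1: y1 = app(p,d).
Bind y1 := app(p,d); no other remaining equation mentions y1.
Decompose h/3: h(1,6,d) = x2,  s(p) = z,  plus(6,d) = p.
Bind x2 := h(1,6,d); no other remaining equation mentions x2.
Bind z := s(p); no other remaining equation mentions z. Substituting into the earlier binding gives y := plus(s(s(p)),p).
Bind p := plus(6,d). Substituting into the earlier bindings gives v := plus(6,d), y := plus(s(s(plus(6,d))),plus(6,d)), y1 := app(plus(6,d),d), z := s(plus(6,d)).
Applying the MGU to either side gives h(s(h(d,plus(6,d),plus(s(s(plus(6,d))),plus(6,d)))),s(app(plus(6,d),d)),h(h(1,6,d),s(plus(6,d)),plus(6,d))).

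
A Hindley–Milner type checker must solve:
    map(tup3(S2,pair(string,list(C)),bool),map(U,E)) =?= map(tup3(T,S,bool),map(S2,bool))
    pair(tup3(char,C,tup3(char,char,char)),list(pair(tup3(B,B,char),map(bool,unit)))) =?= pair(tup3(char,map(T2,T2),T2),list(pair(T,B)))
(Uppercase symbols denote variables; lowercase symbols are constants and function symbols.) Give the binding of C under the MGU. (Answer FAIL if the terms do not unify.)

map(tup3(char,char,char),tup3(char,char,char))

Decompose map/2: tup3(S2,pair(string,list(C)),bool) =?= tup3(T,S,bool),  map(U,E) =?= map(S2,bool).
Decompose tup3/3: S2 =?= T,  pair(string,list(C)) =?= S,  bool =?= bool.
Bind S2 := T; substituting into the one remaining equation that mentions S2 gives: map(U,E) =?= map(T,bool).
Bind S := pair(string,list(C)); no other remaining equation mentions S.
Delete trivial equation bool =?= bool.
Decompose map/2: U =?= T,  E =?= bool.
Bind U := T; no other remaining equation mentions U.
Bind E := bool; no other remaining equation mentions E.
Decompose pair/2: tup3(char,C,tup3(char,char,char)) =?= tup3(char,map(T2,T2),T2),  list(pair(tup3(B,B,char),map(bool,unit))) =?= list(pair(T,B)).
Decompose tup3/3: char =?= char,  C =?= map(T2,T2),  tup3(char,char,char) =?= T2.
Delete trivial equation char =?= char.
Bind C := map(T2,T2); no other remaining equation mentions C. Substituting into the earlier binding gives S := pair(string,list(map(T2,T2))).
Bind T2 := tup3(char,char,char); no other remaining equation mentions T2. Substituting into the earlier bindings gives S := pair(string,list(map(tup3(char,char,char),tup3(char,char,char)))), C := map(tup3(char,char,char),tup3(char,char,char)).
Decompose list/1: pair(tup3(B,B,char),map(bool,unit)) =?= pair(T,B).
Decompose pair/2: tup3(B,B,char) =?= T,  map(bool,unit) =?= B.
Bind T := tup3(B,B,char); no other remaining equation mentions T. Substituting into the earlier bindings gives S2 := tup3(B,B,char), U := tup3(B,B,char).
Bind B := map(bool,unit). Substituting into the earlier bindings gives S2 := tup3(map(bool,unit),map(bool,unit),char), U := tup3(map(bool,unit),map(bool,unit),char), T := tup3(map(bool,unit),map(bool,unit),char).
MGU = { S2 -> tup3(map(bool,unit),map(bool,unit),char), S -> pair(string,list(map(tup3(char,char,char),tup3(char,char,char)))), U -> tup3(map(bool,unit),map(bool,unit),char), E -> bool, C -> map(tup3(char,char,char),tup3(char,char,char)), T2 -> tup3(char,char,char), T -> tup3(map(bool,unit),map(bool,unit),char), B -> map(bool,unit) }, so C -> map(tup3(char,char,char),tup3(char,char,char)).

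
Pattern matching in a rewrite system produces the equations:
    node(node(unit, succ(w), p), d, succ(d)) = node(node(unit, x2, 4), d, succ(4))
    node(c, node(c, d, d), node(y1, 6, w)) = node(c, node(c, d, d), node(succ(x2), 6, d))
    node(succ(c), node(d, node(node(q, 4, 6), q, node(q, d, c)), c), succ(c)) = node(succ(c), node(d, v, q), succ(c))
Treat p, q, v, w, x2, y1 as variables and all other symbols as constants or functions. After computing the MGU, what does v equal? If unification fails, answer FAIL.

Decompose node/3: node(unit, succ(w), p) = node(unit, x2, 4),  d = d,  succ(d) = succ(4).
Decompose node/3: unit = unit,  succ(w) = x2,  p = 4.
Delete trivial equation unit = unit.
Bind x2 := succ(w); substituting into the one remaining equation that mentions x2 gives: node(c, node(c, d, d), node(y1, 6, w)) = node(c, node(c, d, d), node(succ(succ(w)), 6, d)).
Bind p := 4; no other remaining equation mentions p.
Delete trivial equation d = d.
Decompose succ/1: d = 4.
Clash: constants d and 4 differ; no unifier exists.

FAIL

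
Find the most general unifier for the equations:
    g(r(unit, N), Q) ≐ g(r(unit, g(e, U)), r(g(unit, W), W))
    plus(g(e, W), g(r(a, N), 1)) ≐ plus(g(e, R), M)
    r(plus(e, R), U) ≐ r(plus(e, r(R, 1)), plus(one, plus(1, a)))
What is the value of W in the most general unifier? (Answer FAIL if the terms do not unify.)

Decompose g/2: r(unit, N) ≐ r(unit, g(e, U)),  Q ≐ r(g(unit, W), W).
Decompose r/2: unit ≐ unit,  N ≐ g(e, U).
Delete trivial equation unit ≐ unit.
Bind N := g(e, U); substituting into the one remaining equation that mentions N gives: plus(g(e, W), g(r(a, g(e, U)), 1)) ≐ plus(g(e, R), M).
Bind Q := r(g(unit, W), W); no other remaining equation mentions Q.
Decompose plus/2: g(e, W) ≐ g(e, R),  g(r(a, g(e, U)), 1) ≐ M.
Decompose g/2: e ≐ e,  W ≐ R.
Delete trivial equation e ≐ e.
Bind W := R; no other remaining equation mentions W. Substituting into the earlier binding gives Q := r(g(unit, R), R).
Bind M := g(r(a, g(e, U)), 1); no other remaining equation mentions M.
Decompose r/2: plus(e, R) ≐ plus(e, r(R, 1)),  U ≐ plus(one, plus(1, a)).
Decompose plus/2: e ≐ e,  R ≐ r(R, 1).
Delete trivial equation e ≐ e.
Occurs check fails: R occurs in r(R, 1); the equation R ≐ r(R, 1) has no finite solution.

FAIL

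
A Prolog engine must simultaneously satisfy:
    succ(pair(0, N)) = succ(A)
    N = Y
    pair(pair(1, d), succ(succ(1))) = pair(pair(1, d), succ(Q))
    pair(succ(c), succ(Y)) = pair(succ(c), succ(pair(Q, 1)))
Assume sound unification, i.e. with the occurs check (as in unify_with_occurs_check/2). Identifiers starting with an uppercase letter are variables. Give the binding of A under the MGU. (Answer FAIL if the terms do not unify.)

Decompose succ/1: pair(0, N) = A.
Bind A := pair(0, N); no other remaining equation mentions A.
Bind N := Y; no other remaining equation mentions N. Substituting into the earlier binding gives A := pair(0, Y).
Decompose pair/2: pair(1, d) = pair(1, d),  succ(succ(1)) = succ(Q).
Delete trivial equation pair(1, d) = pair(1, d).
Decompose succ/1: succ(1) = Q.
Bind Q := succ(1); substituting into the remaining equation gives: pair(succ(c), succ(Y)) = pair(succ(c), succ(pair(succ(1), 1))).
Decompose pair/2: succ(c) = succ(c),  succ(Y) = succ(pair(succ(1), 1)).
Delete trivial equation succ(c) = succ(c).
Decompose succ/1: Y = pair(succ(1), 1).
Bind Y := pair(succ(1), 1). Substituting into the earlier bindings gives A := pair(0, pair(succ(1), 1)), N := pair(succ(1), 1).
MGU = { A ↦ pair(0, pair(succ(1), 1)), N ↦ pair(succ(1), 1), Q ↦ succ(1), Y ↦ pair(succ(1), 1) }, so A ↦ pair(0, pair(succ(1), 1)).

pair(0, pair(succ(1), 1))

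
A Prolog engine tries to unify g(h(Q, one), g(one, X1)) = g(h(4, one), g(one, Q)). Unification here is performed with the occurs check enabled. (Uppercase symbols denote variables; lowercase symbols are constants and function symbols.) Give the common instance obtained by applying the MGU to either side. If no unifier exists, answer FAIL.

g(h(4, one), g(one, 4))

Decompose g/2: h(Q, one) = h(4, one),  g(one, X1) = g(one, Q).
Decompose h/2: Q = 4,  one = one.
Bind Q := 4; substituting into the one remaining equation that mentions Q gives: g(one, X1) = g(one, 4).
Delete trivial equation one = one.
Decompose g/2: one = one,  X1 = 4.
Delete trivial equation one = one.
Bind X1 := 4.
Applying the MGU to either side gives g(h(4, one), g(one, 4)).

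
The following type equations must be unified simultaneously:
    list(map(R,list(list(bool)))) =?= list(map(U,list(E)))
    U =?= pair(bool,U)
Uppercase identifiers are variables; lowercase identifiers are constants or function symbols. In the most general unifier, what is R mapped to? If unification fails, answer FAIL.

Decompose list/1: map(R,list(list(bool))) =?= map(U,list(E)).
Decompose map/2: R =?= U,  list(list(bool)) =?= list(E).
Bind R := U; no other remaining equation mentions R.
Decompose list/1: list(bool) =?= E.
Bind E := list(bool); no other remaining equation mentions E.
Occurs check fails: U occurs in pair(bool,U); the equation U =?= pair(bool,U) has no finite solution.

FAIL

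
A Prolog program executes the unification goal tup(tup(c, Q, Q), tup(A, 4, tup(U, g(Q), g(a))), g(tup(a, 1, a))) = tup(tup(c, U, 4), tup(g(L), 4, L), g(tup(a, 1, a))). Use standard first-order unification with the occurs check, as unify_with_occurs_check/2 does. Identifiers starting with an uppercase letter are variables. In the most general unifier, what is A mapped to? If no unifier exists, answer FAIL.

g(tup(4, g(4), g(a)))

Decompose tup/3: tup(c, Q, Q) = tup(c, U, 4),  tup(A, 4, tup(U, g(Q), g(a))) = tup(g(L), 4, L),  g(tup(a, 1, a)) = g(tup(a, 1, a)).
Decompose tup/3: c = c,  Q = U,  Q = 4.
Delete trivial equation c = c.
Bind Q := U; substituting into the 2 remaining equations that mention Q gives: U = 4,  tup(A, 4, tup(U, g(U), g(a))) = tup(g(L), 4, L).
Bind U := 4; substituting into the one remaining equation that mentions U gives: tup(A, 4, tup(4, g(4), g(a))) = tup(g(L), 4, L). Substituting into the earlier binding gives Q := 4.
Decompose tup/3: A = g(L),  4 = 4,  tup(4, g(4), g(a)) = L.
Bind A := g(L); no other remaining equation mentions A.
Delete trivial equation 4 = 4.
Bind L := tup(4, g(4), g(a)); no other remaining equation mentions L. Substituting into the earlier binding gives A := g(tup(4, g(4), g(a))).
Delete trivial equation g(tup(a, 1, a)) = g(tup(a, 1, a)).
MGU = { Q = 4, U = 4, A = g(tup(4, g(4), g(a))), L = tup(4, g(4), g(a)) }, so A = g(tup(4, g(4), g(a))).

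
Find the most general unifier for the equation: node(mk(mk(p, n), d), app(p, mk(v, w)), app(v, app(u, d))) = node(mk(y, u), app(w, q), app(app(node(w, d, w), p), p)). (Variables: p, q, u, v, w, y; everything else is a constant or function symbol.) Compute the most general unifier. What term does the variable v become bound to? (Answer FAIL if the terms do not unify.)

Decompose node/3: mk(mk(p, n), d) = mk(y, u),  app(p, mk(v, w)) = app(w, q),  app(v, app(u, d)) = app(app(node(w, d, w), p), p).
Decompose mk/2: mk(p, n) = y,  d = u.
Bind y := mk(p, n); no other remaining equation mentions y.
Bind u := d; substituting into the one remaining equation that mentions u gives: app(v, app(d, d)) = app(app(node(w, d, w), p), p).
Decompose app/2: p = w,  mk(v, w) = q.
Bind p := w; substituting into the one remaining equation that mentions p gives: app(v, app(d, d)) = app(app(node(w, d, w), w), w). Substituting into the earlier binding gives y := mk(w, n).
Bind q := mk(v, w); no other remaining equation mentions q.
Decompose app/2: v = app(node(w, d, w), w),  app(d, d) = w.
Bind v := app(node(w, d, w), w); no other remaining equation mentions v. Substituting into the earlier binding gives q := mk(app(node(w, d, w), w), w).
Bind w := app(d, d). Substituting into the earlier bindings gives y := mk(app(d, d), n), p := app(d, d), q := mk(app(node(app(d, d), d, app(d, d)), app(d, d)), app(d, d)), v := app(node(app(d, d), d, app(d, d)), app(d, d)).
MGU = { y ↦ mk(app(d, d), n), u ↦ d, p ↦ app(d, d), q ↦ mk(app(node(app(d, d), d, app(d, d)), app(d, d)), app(d, d)), v ↦ app(node(app(d, d), d, app(d, d)), app(d, d)), w ↦ app(d, d) }, so v ↦ app(node(app(d, d), d, app(d, d)), app(d, d)).

app(node(app(d, d), d, app(d, d)), app(d, d))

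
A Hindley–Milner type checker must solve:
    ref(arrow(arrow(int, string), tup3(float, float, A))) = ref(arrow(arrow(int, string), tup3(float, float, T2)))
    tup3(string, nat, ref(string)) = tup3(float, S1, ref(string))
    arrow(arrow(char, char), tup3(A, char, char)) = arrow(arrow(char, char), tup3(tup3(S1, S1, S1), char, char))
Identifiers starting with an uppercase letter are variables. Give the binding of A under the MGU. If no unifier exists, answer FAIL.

Decompose ref/1: arrow(arrow(int, string), tup3(float, float, A)) = arrow(arrow(int, string), tup3(float, float, T2)).
Decompose arrow/2: arrow(int, string) = arrow(int, string),  tup3(float, float, A) = tup3(float, float, T2).
Delete trivial equation arrow(int, string) = arrow(int, string).
Decompose tup3/3: float = float,  float = float,  A = T2.
Delete trivial equation float = float.
Delete trivial equation float = float.
Bind A := T2; substituting into the one remaining equation that mentions A gives: arrow(arrow(char, char), tup3(T2, char, char)) = arrow(arrow(char, char), tup3(tup3(S1, S1, S1), char, char)).
Decompose tup3/3: string = float,  nat = S1,  ref(string) = ref(string).
Clash: constants string and float differ; no unifier exists.

FAIL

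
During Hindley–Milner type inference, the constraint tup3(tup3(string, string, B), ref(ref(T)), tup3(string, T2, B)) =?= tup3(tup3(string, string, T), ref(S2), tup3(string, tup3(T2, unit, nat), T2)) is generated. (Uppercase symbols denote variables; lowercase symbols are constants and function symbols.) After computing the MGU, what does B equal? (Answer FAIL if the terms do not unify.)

Decompose tup3/3: tup3(string, string, B) =?= tup3(string, string, T),  ref(ref(T)) =?= ref(S2),  tup3(string, T2, B) =?= tup3(string, tup3(T2, unit, nat), T2).
Decompose tup3/3: string =?= string,  string =?= string,  B =?= T.
Delete trivial equation string =?= string.
Delete trivial equation string =?= string.
Bind B := T; substituting into the one remaining equation that mentions B gives: tup3(string, T2, T) =?= tup3(string, tup3(T2, unit, nat), T2).
Decompose ref/1: ref(T) =?= S2.
Bind S2 := ref(T); no other remaining equation mentions S2.
Decompose tup3/3: string =?= string,  T2 =?= tup3(T2, unit, nat),  T =?= T2.
Delete trivial equation string =?= string.
Occurs check fails: T2 occurs in tup3(T2, unit, nat); the equation T2 =?= tup3(T2, unit, nat) has no finite solution.

FAIL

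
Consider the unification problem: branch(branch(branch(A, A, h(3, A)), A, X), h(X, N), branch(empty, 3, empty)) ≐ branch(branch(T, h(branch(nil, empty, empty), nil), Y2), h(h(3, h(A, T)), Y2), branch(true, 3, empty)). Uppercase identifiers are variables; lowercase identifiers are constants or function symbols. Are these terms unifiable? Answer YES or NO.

NO

Decompose branch/3: branch(branch(A, A, h(3, A)), A, X) ≐ branch(T, h(branch(nil, empty, empty), nil), Y2),  h(X, N) ≐ h(h(3, h(A, T)), Y2),  branch(empty, 3, empty) ≐ branch(true, 3, empty).
Decompose branch/3: branch(A, A, h(3, A)) ≐ T,  A ≐ h(branch(nil, empty, empty), nil),  X ≐ Y2.
Bind T := branch(A, A, h(3, A)); substituting into the one remaining equation that mentions T gives: h(X, N) ≐ h(h(3, h(A, branch(A, A, h(3, A)))), Y2).
Bind A := h(branch(nil, empty, empty), nil); substituting into the one remaining equation that mentions A gives: h(X, N) ≐ h(h(3, h(h(branch(nil, empty, empty), nil), branch(h(branch(nil, empty, empty), nil), h(branch(nil, empty, empty), nil), h(3, h(branch(nil, empty, empty), nil))))), Y2). Substituting into the earlier binding gives T := branch(h(branch(nil, empty, empty), nil), h(branch(nil, empty, empty), nil), h(3, h(branch(nil, empty, empty), nil))).
Bind X := Y2; substituting into the one remaining equation that mentions X gives: h(Y2, N) ≐ h(h(3, h(h(branch(nil, empty, empty), nil), branch(h(branch(nil, empty, empty), nil), h(branch(nil, empty, empty), nil), h(3, h(branch(nil, empty, empty), nil))))), Y2).
Decompose h/2: Y2 ≐ h(3, h(h(branch(nil, empty, empty), nil), branch(h(branch(nil, empty, empty), nil), h(branch(nil, empty, empty), nil), h(3, h(branch(nil, empty, empty), nil))))),  N ≐ Y2.
Bind Y2 := h(3, h(h(branch(nil, empty, empty), nil), branch(h(branch(nil, empty, empty), nil), h(branch(nil, empty, empty), nil), h(3, h(branch(nil, empty, empty), nil))))); substituting into the one remaining equation that mentions Y2 gives: N ≐ h(3, h(h(branch(nil, empty, empty), nil), branch(h(branch(nil, empty, empty), nil), h(branch(nil, empty, empty), nil), h(3, h(branch(nil, empty, empty), nil))))). Substituting into the earlier binding gives X := h(3, h(h(branch(nil, empty, empty), nil), branch(h(branch(nil, empty, empty), nil), h(branch(nil, empty, empty), nil), h(3, h(branch(nil, empty, empty), nil))))).
Bind N := h(3, h(h(branch(nil, empty, empty), nil), branch(h(branch(nil, empty, empty), nil), h(branch(nil, empty, empty), nil), h(3, h(branch(nil, empty, empty), nil))))); no other remaining equation mentions N.
Decompose branch/3: empty ≐ true,  3 ≐ 3,  empty ≐ empty.
Clash: constants empty and true differ; no unifier exists.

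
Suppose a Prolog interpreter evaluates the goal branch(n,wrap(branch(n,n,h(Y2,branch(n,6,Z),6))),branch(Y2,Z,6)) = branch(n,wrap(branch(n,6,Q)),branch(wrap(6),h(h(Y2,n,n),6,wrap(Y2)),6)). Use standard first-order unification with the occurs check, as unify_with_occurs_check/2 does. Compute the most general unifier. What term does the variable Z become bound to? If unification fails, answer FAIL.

Decompose branch/3: n = n,  wrap(branch(n,n,h(Y2,branch(n,6,Z),6))) = wrap(branch(n,6,Q)),  branch(Y2,Z,6) = branch(wrap(6),h(h(Y2,n,n),6,wrap(Y2)),6).
Delete trivial equation n = n.
Decompose wrap/1: branch(n,n,h(Y2,branch(n,6,Z),6)) = branch(n,6,Q).
Decompose branch/3: n = n,  n = 6,  h(Y2,branch(n,6,Z),6) = Q.
Delete trivial equation n = n.
Clash: constants n and 6 differ; no unifier exists.

FAIL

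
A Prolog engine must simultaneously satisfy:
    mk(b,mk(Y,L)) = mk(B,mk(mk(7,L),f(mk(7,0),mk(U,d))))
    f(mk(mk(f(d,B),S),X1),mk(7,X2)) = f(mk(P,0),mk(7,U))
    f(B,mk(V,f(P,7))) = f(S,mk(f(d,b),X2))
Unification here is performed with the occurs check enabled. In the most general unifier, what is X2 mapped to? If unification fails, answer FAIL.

Decompose mk/2: b = B,  mk(Y,L) = mk(mk(7,L),f(mk(7,0),mk(U,d))).
Bind B := b; substituting into the 2 remaining equations that mention B gives: f(mk(mk(f(d,b),S),X1),mk(7,X2)) = f(mk(P,0),mk(7,U)),  f(b,mk(V,f(P,7))) = f(S,mk(f(d,b),X2)).
Decompose mk/2: Y = mk(7,L),  L = f(mk(7,0),mk(U,d)).
Bind Y := mk(7,L); no other remaining equation mentions Y.
Bind L := f(mk(7,0),mk(U,d)); no other remaining equation mentions L. Substituting into the earlier binding gives Y := mk(7,f(mk(7,0),mk(U,d))).
Decompose f/2: mk(mk(f(d,b),S),X1) = mk(P,0),  mk(7,X2) = mk(7,U).
Decompose mk/2: mk(f(d,b),S) = P,  X1 = 0.
Bind P := mk(f(d,b),S); substituting into the one remaining equation that mentions P gives: f(b,mk(V,f(mk(f(d,b),S),7))) = f(S,mk(f(d,b),X2)).
Bind X1 := 0; no other remaining equation mentions X1.
Decompose mk/2: 7 = 7,  X2 = U.
Delete trivial equation 7 = 7.
Bind X2 := U; substituting into the remaining equation gives: f(b,mk(V,f(mk(f(d,b),S),7))) = f(S,mk(f(d,b),U)).
Decompose f/2: b = S,  mk(V,f(mk(f(d,b),S),7)) = mk(f(d,b),U).
Bind S := b; substituting into the remaining equation gives: mk(V,f(mk(f(d,b),b),7)) = mk(f(d,b),U). Substituting into the earlier binding gives P := mk(f(d,b),b).
Decompose mk/2: V = f(d,b),  f(mk(f(d,b),b),7) = U.
Bind V := f(d,b); no other remaining equation mentions V.
Bind U := f(mk(f(d,b),b),7). Substituting into the earlier bindings gives Y := mk(7,f(mk(7,0),mk(f(mk(f(d,b),b),7),d))), L := f(mk(7,0),mk(f(mk(f(d,b),b),7),d)), X2 := f(mk(f(d,b),b),7).
MGU = { B ↦ b, Y ↦ mk(7,f(mk(7,0),mk(f(mk(f(d,b),b),7),d))), L ↦ f(mk(7,0),mk(f(mk(f(d,b),b),7),d)), P ↦ mk(f(d,b),b), X1 ↦ 0, X2 ↦ f(mk(f(d,b),b),7), S ↦ b, V ↦ f(d,b), U ↦ f(mk(f(d,b),b),7) }, so X2 ↦ f(mk(f(d,b),b),7).

f(mk(f(d,b),b),7)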